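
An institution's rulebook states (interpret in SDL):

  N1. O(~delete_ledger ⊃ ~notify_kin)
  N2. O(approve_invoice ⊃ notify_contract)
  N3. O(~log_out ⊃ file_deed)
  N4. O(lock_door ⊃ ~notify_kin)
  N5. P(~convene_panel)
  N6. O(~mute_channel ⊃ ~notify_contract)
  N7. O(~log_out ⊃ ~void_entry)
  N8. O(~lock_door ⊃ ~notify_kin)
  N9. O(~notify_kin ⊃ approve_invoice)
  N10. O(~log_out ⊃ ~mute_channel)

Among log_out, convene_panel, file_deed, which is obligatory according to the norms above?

log_out

By case analysis on lock_door: premise 4 gives O(lock_door ⊃ ~notify_kin) and premise 8 gives O(~lock_door ⊃ ~notify_kin), so O(~notify_kin) either way.
With premise 9, O(~notify_kin ⊃ approve_invoice), the K-axiom yields O(approve_invoice).
Premise 2 is O(approve_invoice ⊃ notify_contract); since O(approve_invoice), deontic closure gives O(notify_contract).
Premise 6 is O(~mute_channel ⊃ ~notify_contract); contrapositively O(notify_contract ⊃ mute_channel). Since O(notify_contract) holds, K gives O(mute_channel).
Premise 10 is O(~log_out ⊃ ~mute_channel); contrapositively O(mute_channel ⊃ log_out). Since O(mute_channel) holds, K gives O(log_out).
So O(log_out) holds — log_out is obligatory. None of the other listed options is made obligatory by any chain of premises.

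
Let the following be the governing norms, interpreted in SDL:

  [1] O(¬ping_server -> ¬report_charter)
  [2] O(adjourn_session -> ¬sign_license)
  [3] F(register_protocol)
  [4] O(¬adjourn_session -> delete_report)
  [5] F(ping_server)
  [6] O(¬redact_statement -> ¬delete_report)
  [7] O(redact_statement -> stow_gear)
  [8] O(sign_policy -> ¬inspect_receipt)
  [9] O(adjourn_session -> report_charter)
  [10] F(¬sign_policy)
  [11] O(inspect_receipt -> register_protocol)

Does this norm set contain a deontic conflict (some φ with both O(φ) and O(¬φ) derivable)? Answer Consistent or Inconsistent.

Premise 11 is O(inspect_receipt -> register_protocol), but O(inspect_receipt) is not derivable from the premises, so it does not yield O(register_protocol).
So O(register_protocol) is not derivable, and the apparent clash with O(¬register_protocol) does not arise.
A world satisfying every obligation exists (e.g. adjourn_session=false, delete_report=true, inspect_receipt=false, ping_server=false, redact_statement=true, register_protocol=false, report_charter=false, sign_license=false, sign_policy=true, stow_gear=true); no atom is both obligatory and forbidden, so the set is consistent.

Consistent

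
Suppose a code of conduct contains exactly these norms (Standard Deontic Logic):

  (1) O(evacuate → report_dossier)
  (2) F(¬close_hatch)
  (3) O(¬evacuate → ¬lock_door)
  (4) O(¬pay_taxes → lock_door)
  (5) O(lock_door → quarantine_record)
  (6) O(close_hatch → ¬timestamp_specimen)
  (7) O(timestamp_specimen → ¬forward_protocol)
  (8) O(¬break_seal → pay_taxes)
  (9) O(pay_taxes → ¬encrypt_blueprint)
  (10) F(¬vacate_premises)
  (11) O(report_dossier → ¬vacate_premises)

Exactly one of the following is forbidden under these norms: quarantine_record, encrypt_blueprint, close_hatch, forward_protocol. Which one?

encrypt_blueprint

Premise 10 is F(¬vacate_premises), i.e. O(vacate_premises).
Premise 11 is O(report_dossier → ¬vacate_premises); contrapositively O(vacate_premises → ¬report_dossier). Since O(vacate_premises) holds, K gives O(¬report_dossier).
Premise 1, O(evacuate → report_dossier), contraposes to O(¬report_dossier → ¬evacuate); with O(¬report_dossier) we get O(¬evacuate).
Premise 3 is O(¬evacuate → ¬lock_door); since O(¬evacuate), deontic closure gives O(¬lock_door).
The contrapositive of premise 4 (O(¬pay_taxes → lock_door)) is O(¬lock_door → pay_taxes), and O(¬lock_door) is already established, so O(pay_taxes).
Applying K to premise 9 (O(pay_taxes → ¬encrypt_blueprint)) and O(pay_taxes) yields O(¬encrypt_blueprint).
So O(¬encrypt_blueprint) holds, i.e. encrypt_blueprint is forbidden. None of the other listed options is forbidden under the premises.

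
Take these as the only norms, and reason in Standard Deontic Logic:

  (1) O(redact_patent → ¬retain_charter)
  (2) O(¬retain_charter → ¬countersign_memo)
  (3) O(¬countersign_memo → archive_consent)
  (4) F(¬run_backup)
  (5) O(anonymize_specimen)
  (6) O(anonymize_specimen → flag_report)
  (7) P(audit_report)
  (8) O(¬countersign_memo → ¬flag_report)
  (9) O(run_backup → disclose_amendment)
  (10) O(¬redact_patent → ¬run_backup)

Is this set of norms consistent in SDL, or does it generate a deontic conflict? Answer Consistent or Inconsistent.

Premise 5 gives O(anonymize_specimen).
Applying K to premise 6 (O(anonymize_specimen → flag_report)) and O(anonymize_specimen) yields O(flag_report).
Premise 8 is O(¬countersign_memo → ¬flag_report); contrapositively O(flag_report → countersign_memo). Since O(flag_report) holds, K gives O(countersign_memo).
Premise 2, O(¬retain_charter → ¬countersign_memo), contraposes to O(countersign_memo → retain_charter); with O(countersign_memo) we get O(retain_charter).
Premise 1 is O(redact_patent → ¬retain_charter); contrapositively O(retain_charter → ¬redact_patent). Since O(retain_charter) holds, K gives O(¬redact_patent).
With premise 10, O(¬redact_patent → ¬run_backup), the K-axiom yields O(¬run_backup).
But premise 4, F(¬run_backup), means O(run_backup).
We now have both O(¬run_backup) and O(run_backup) — run_backup is simultaneously obligatory and forbidden, violating the D-axiom.

Inconsistent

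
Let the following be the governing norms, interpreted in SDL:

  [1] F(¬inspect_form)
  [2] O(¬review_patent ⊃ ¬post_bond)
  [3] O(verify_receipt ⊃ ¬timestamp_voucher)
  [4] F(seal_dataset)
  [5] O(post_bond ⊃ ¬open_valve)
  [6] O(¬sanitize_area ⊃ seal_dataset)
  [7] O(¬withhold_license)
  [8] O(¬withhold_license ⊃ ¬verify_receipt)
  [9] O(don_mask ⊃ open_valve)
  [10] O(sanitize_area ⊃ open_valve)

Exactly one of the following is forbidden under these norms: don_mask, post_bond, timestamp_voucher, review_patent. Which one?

Premise 4, F(seal_dataset), is equivalent to O(¬seal_dataset).
The contrapositive of premise 6 (O(¬sanitize_area ⊃ seal_dataset)) is O(¬seal_dataset ⊃ sanitize_area), and O(¬seal_dataset) is already established, so O(sanitize_area).
From O(sanitize_area) and premise 10, O(sanitize_area ⊃ open_valve), we obtain O(open_valve).
Premise 5, O(post_bond ⊃ ¬open_valve), contraposes to O(open_valve ⊃ ¬post_bond); with O(open_valve) we get O(¬post_bond).
So O(¬post_bond) holds, i.e. post_bond is forbidden. None of the other listed options is forbidden under the premises.

post_bond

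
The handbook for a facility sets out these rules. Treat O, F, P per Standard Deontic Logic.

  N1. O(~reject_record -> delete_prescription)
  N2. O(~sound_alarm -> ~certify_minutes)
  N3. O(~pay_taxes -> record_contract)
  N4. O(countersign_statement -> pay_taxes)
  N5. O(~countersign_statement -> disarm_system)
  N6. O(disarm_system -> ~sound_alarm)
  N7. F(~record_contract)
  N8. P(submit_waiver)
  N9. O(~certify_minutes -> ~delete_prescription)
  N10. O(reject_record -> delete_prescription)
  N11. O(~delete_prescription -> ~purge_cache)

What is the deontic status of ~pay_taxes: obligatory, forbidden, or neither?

Premises 1 and 10 are O(~reject_record -> delete_prescription) and O(reject_record -> delete_prescription); every ideal world satisfies ~reject_record or reject_record, so in either case delete_prescription holds — hence O(delete_prescription).
Premise 9, O(~certify_minutes -> ~delete_prescription), contraposes to O(delete_prescription -> certify_minutes); with O(delete_prescription) we get O(certify_minutes).
Premise 2, O(~sound_alarm -> ~certify_minutes), contraposes to O(certify_minutes -> sound_alarm); with O(certify_minutes) we get O(sound_alarm).
Premise 6 is O(disarm_system -> ~sound_alarm); contrapositively O(sound_alarm -> ~disarm_system). Since O(sound_alarm) holds, K gives O(~disarm_system).
The contrapositive of premise 5 (O(~countersign_statement -> disarm_system)) is O(~disarm_system -> countersign_statement), and O(~disarm_system) is already established, so O(countersign_statement).
Applying K to premise 4 (O(countersign_statement -> pay_taxes)) and O(countersign_statement) yields O(pay_taxes).
Premises 3, 7, 8, 11 do not contribute to this derivation.
Thus O(pay_taxes), which is F(~pay_taxes): ~pay_taxes is forbidden.

Forbidden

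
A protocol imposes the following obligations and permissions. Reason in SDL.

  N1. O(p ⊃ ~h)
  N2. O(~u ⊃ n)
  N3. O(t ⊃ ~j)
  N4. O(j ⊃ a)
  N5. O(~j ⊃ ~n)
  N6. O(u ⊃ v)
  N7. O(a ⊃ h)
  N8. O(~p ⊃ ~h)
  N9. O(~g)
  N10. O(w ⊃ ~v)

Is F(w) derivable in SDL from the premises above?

Premises 1 and 8 are O(p ⊃ ~h) and O(~p ⊃ ~h); every ideal world satisfies p or ~p, so in either case ~h holds — hence O(~h).
The contrapositive of premise 7 (O(a ⊃ h)) is O(~h ⊃ ~a), and O(~h) is already established, so O(~a).
Premise 4, O(j ⊃ a), contraposes to O(~a ⊃ ~j); with O(~a) we get O(~j).
Applying K to premise 5 (O(~j ⊃ ~n)) and O(~j) yields O(~n).
The contrapositive of premise 2 (O(~u ⊃ n)) is O(~n ⊃ u), and O(~n) is already established, so O(u).
From O(u) and premise 6, O(u ⊃ v), we obtain O(v).
Premise 10 is O(w ⊃ ~v); contrapositively O(v ⊃ ~w). Since O(v) holds, K gives O(~w).
Premises 3, 9 do not contribute to this derivation.
So O(~w) holds, i.e. F(w). The claim follows.

Yes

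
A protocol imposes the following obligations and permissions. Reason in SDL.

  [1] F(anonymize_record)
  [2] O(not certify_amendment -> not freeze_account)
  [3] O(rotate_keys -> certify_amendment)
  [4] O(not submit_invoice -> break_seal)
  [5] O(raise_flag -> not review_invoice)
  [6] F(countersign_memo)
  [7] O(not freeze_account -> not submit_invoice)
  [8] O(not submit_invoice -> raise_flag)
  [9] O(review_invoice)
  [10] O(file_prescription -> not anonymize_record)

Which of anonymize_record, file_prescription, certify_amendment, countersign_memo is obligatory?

certify_amendment

From premise 9 we have O(review_invoice).
Premise 5 is O(raise_flag -> not review_invoice); contrapositively O(review_invoice -> not raise_flag). Since O(review_invoice) holds, K gives O(not raise_flag).
Premise 8 is O(not submit_invoice -> raise_flag); contrapositively O(not raise_flag -> submit_invoice). Since O(not raise_flag) holds, K gives O(submit_invoice).
The contrapositive of premise 7 (O(not freeze_account -> not submit_invoice)) is O(submit_invoice -> freeze_account), and O(submit_invoice) is already established, so O(freeze_account).
The contrapositive of premise 2 (O(not certify_amendment -> not freeze_account)) is O(freeze_account -> certify_amendment), and O(freeze_account) is already established, so O(certify_amendment).
So O(certify_amendment) holds — certify_amendment is obligatory. None of the other listed options is made obligatory by any chain of premises.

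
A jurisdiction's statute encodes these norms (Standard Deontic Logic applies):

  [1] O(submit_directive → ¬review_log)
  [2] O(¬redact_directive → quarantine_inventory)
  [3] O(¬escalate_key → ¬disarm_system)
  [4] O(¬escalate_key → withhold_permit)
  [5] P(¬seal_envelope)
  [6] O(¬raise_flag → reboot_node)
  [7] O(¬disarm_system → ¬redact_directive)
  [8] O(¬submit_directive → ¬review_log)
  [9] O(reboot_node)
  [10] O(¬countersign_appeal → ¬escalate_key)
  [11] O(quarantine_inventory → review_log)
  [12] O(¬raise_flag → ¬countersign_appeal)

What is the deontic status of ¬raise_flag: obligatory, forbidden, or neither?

Forbidden

Premises 8 and 1 are O(¬submit_directive → ¬review_log) and O(submit_directive → ¬review_log); every ideal world satisfies ¬submit_directive or submit_directive, so in either case ¬review_log holds — hence O(¬review_log).
Premise 11 is O(quarantine_inventory → review_log); contrapositively O(¬review_log → ¬quarantine_inventory). Since O(¬review_log) holds, K gives O(¬quarantine_inventory).
Premise 2, O(¬redact_directive → quarantine_inventory), contraposes to O(¬quarantine_inventory → redact_directive); with O(¬quarantine_inventory) we get O(redact_directive).
Premise 7 is O(¬disarm_system → ¬redact_directive); contrapositively O(redact_directive → disarm_system). Since O(redact_directive) holds, K gives O(disarm_system).
Premise 3, O(¬escalate_key → ¬disarm_system), contraposes to O(disarm_system → escalate_key); with O(disarm_system) we get O(escalate_key).
The contrapositive of premise 10 (O(¬countersign_appeal → ¬escalate_key)) is O(escalate_key → countersign_appeal), and O(escalate_key) is already established, so O(countersign_appeal).
The contrapositive of premise 12 (O(¬raise_flag → ¬countersign_appeal)) is O(countersign_appeal → raise_flag), and O(countersign_appeal) is already established, so O(raise_flag).
Premises 4, 5, 6, 9 do not contribute to this derivation.
Thus O(raise_flag), which is F(¬raise_flag): ¬raise_flag is forbidden.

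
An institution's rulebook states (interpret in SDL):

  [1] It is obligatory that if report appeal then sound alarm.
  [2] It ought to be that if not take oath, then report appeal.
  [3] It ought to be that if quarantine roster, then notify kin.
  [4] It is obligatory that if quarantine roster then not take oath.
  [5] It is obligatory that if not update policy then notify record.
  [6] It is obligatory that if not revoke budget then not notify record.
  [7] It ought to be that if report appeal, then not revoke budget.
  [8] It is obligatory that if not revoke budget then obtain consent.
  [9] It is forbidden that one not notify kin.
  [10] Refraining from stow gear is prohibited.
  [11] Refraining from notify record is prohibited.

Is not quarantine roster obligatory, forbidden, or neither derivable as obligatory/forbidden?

Premise 11, F(¬notify_record), is equivalent to O(notify_record).
Premise 6 is O(¬revoke_budget → ¬notify_record); contrapositively O(notify_record → revoke_budget). Since O(notify_record) holds, K gives O(revoke_budget).
Premise 7 is O(report_appeal → ¬revoke_budget); contrapositively O(revoke_budget → ¬report_appeal). Since O(revoke_budget) holds, K gives O(¬report_appeal).
The contrapositive of premise 2 (O(¬take_oath → report_appeal)) is O(¬report_appeal → take_oath), and O(¬report_appeal) is already established, so O(take_oath).
Premise 4, O(quarantine_roster → ¬take_oath), contraposes to O(take_oath → ¬quarantine_roster); with O(take_oath) we get O(¬quarantine_roster).
Premises 1, 3, 5, 8, 9, 10 do not contribute to this derivation.
Hence ¬quarantine_roster is obligatory.

Obligatory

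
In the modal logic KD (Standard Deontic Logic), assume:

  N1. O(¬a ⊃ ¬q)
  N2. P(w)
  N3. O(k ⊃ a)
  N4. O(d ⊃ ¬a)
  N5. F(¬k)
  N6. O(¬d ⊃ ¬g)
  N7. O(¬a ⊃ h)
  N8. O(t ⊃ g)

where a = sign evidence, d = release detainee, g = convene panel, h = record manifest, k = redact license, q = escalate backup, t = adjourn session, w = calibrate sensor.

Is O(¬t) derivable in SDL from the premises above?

Yes

Premise 5 is F(¬k), i.e. O(k).
From O(k) and premise 3, O(k ⊃ a), we obtain O(a).
The contrapositive of premise 4 (O(d ⊃ ¬a)) is O(a ⊃ ¬d), and O(a) is already established, so O(¬d).
With premise 6, O(¬d ⊃ ¬g), the K-axiom yields O(¬g).
Premise 8, O(t ⊃ g), contraposes to O(¬g ⊃ ¬t); with O(¬g) we get O(¬t).
Premises 1, 2, 7 do not contribute to this derivation.
So O(¬t) follows.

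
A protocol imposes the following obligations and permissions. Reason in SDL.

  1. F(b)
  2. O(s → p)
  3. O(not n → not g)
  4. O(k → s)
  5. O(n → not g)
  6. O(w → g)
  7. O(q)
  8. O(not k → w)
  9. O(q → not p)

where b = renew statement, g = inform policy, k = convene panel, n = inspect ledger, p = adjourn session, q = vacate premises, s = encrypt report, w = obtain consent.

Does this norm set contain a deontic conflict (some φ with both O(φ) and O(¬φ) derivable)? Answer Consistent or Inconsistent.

By case analysis on not n: premise 3 gives O(not n → not g) and premise 5 gives O(n → not g), so O(not g) either way.
Premise 6, O(w → g), contraposes to O(not g → not w); with O(not g) we get O(not w).
The contrapositive of premise 8 (O(not k → w)) is O(not w → k), and O(not w) is already established, so O(k).
Applying K to premise 4 (O(k → s)) and O(k) yields O(s).
Premise 2 is O(s → p); since O(s), deontic closure gives O(p).
The contrapositive of premise 9 (O(q → not p)) is O(p → not q), and O(p) is already established, so O(not q).
But premise 7 directly asserts O(q).
We now have both O(not q) and O(q) — q is simultaneously obligatory and forbidden, violating the D-axiom.

Inconsistent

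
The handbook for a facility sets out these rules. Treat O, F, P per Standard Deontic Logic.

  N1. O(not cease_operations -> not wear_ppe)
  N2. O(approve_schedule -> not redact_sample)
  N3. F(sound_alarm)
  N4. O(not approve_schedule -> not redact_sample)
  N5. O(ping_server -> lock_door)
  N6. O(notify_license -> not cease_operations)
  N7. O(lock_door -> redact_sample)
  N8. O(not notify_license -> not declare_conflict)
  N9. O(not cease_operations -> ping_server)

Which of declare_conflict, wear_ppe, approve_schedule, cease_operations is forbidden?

Premises 2 and 4 cover both cases: O(approve_schedule -> not redact_sample) and O(not approve_schedule -> not redact_sample). Since approve_schedule ∨ not approve_schedule is a tautology, O(not redact_sample) follows.
The contrapositive of premise 7 (O(lock_door -> redact_sample)) is O(not redact_sample -> not lock_door), and O(not redact_sample) is already established, so O(not lock_door).
The contrapositive of premise 5 (O(ping_server -> lock_door)) is O(not lock_door -> not ping_server), and O(not lock_door) is already established, so O(not ping_server).
Premise 9 is O(not cease_operations -> ping_server); contrapositively O(not ping_server -> cease_operations). Since O(not ping_server) holds, K gives O(cease_operations).
Premise 6, O(notify_license -> not cease_operations), contraposes to O(cease_operations -> not notify_license); with O(cease_operations) we get O(not notify_license).
From O(not notify_license) and premise 8, O(not notify_license -> not declare_conflict), we obtain O(not declare_conflict).
So O(not declare_conflict) holds, i.e. declare_conflict is forbidden. None of the other listed options is forbidden under the premises.

declare_conflict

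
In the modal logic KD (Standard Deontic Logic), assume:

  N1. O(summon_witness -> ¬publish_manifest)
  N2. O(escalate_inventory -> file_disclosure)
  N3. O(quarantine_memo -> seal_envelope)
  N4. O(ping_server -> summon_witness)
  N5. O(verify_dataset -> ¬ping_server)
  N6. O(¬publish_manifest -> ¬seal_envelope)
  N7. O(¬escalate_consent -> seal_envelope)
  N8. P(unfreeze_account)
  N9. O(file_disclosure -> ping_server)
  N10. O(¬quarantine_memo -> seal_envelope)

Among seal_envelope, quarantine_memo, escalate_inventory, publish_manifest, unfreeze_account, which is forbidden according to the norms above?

Premises 10 and 3 cover both cases: O(¬quarantine_memo -> seal_envelope) and O(quarantine_memo -> seal_envelope). Since ¬quarantine_memo ∨ quarantine_memo is a tautology, O(seal_envelope) follows.
The contrapositive of premise 6 (O(¬publish_manifest -> ¬seal_envelope)) is O(seal_envelope -> publish_manifest), and O(seal_envelope) is already established, so O(publish_manifest).
The contrapositive of premise 1 (O(summon_witness -> ¬publish_manifest)) is O(publish_manifest -> ¬summon_witness), and O(publish_manifest) is already established, so O(¬summon_witness).
Premise 4 is O(ping_server -> summon_witness); contrapositively O(¬summon_witness -> ¬ping_server). Since O(¬summon_witness) holds, K gives O(¬ping_server).
Premise 9 is O(file_disclosure -> ping_server); contrapositively O(¬ping_server -> ¬file_disclosure). Since O(¬ping_server) holds, K gives O(¬file_disclosure).
The contrapositive of premise 2 (O(escalate_inventory -> file_disclosure)) is O(¬file_disclosure -> ¬escalate_inventory), and O(¬file_disclosure) is already established, so O(¬escalate_inventory).
So O(¬escalate_inventory) holds, i.e. escalate_inventory is forbidden. None of the other listed options is forbidden under the premises.

escalate_inventory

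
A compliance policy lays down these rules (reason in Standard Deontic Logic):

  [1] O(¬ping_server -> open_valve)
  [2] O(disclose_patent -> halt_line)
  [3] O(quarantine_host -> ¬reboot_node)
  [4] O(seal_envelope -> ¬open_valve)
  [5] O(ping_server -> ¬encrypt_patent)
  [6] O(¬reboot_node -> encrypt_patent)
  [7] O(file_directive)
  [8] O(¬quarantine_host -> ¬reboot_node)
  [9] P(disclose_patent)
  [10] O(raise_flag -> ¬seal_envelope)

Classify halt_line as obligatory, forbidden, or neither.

Premise 2 is O(disclose_patent -> halt_line), but O(disclose_patent) is not derivable from the premises (the permission P(disclose_patent) asserts only ¬O(¬disclose_patent), not O(disclose_patent)), so it does not yield O(halt_line).
No premise or chain of K-axiom applications forces O(halt_line), and none forces O(¬halt_line). So halt_line is neither obligatory nor forbidden under these norms.

Neither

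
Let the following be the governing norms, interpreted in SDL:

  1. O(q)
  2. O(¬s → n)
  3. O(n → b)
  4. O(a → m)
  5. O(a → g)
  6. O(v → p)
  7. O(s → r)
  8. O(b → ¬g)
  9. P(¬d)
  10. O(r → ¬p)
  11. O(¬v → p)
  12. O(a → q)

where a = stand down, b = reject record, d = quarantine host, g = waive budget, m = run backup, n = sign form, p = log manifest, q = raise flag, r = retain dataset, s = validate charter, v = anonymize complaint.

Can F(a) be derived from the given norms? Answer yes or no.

Premises 11 and 6 cover both cases: O(¬v → p) and O(v → p). Since ¬v ∨ v is a tautology, O(p) follows.
Premise 10, O(r → ¬p), contraposes to O(p → ¬r); with O(p) we get O(¬r).
Premise 7, O(s → r), contraposes to O(¬r → ¬s); with O(¬r) we get O(¬s).
Premise 2 is O(¬s → n); since O(¬s), deontic closure gives O(n).
Applying K to premise 3 (O(n → b)) and O(n) yields O(b).
With premise 8, O(b → ¬g), the K-axiom yields O(¬g).
The contrapositive of premise 5 (O(a → g)) is O(¬g → ¬a), and O(¬g) is already established, so O(¬a).
Premises 1, 4, 9, 12 do not contribute to this derivation.
So O(¬a) holds, i.e. F(a). The claim follows.

Yes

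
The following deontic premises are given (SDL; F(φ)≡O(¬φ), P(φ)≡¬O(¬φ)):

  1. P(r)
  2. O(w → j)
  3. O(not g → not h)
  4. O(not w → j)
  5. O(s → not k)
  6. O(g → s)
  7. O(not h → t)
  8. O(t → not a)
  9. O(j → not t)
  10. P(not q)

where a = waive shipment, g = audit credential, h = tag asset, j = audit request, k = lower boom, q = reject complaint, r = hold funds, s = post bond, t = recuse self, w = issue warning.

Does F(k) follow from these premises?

Yes

By case analysis on w: premise 2 gives O(w → j) and premise 4 gives O(not w → j), so O(j) either way.
From O(j) and premise 9, O(j → not t), we obtain O(not t).
Premise 7 is O(not h → t); contrapositively O(not t → h). Since O(not t) holds, K gives O(h).
Premise 3, O(not g → not h), contraposes to O(h → g); with O(h) we get O(g).
Premise 6 is O(g → s); since O(g), deontic closure gives O(s).
Premise 5 is O(s → not k); since O(s), deontic closure gives O(not k).
Premises 1, 8, 10 do not contribute to this derivation.
So O(not k) holds, i.e. F(k). The claim follows.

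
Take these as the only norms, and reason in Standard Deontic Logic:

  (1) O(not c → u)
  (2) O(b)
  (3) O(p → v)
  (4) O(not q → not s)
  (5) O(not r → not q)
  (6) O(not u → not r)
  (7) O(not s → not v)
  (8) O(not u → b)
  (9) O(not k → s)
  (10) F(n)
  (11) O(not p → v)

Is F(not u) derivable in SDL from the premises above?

Yes

Premises 3 and 11 cover both cases: O(p → v) and O(not p → v). Since p ∨ not p is a tautology, O(v) follows.
Premise 7 is O(not s → not v); contrapositively O(v → s). Since O(v) holds, K gives O(s).
Premise 4 is O(not q → not s); contrapositively O(s → q). Since O(s) holds, K gives O(q).
Premise 5, O(not r → not q), contraposes to O(q → r); with O(q) we get O(r).
The contrapositive of premise 6 (O(not u → not r)) is O(r → u), and O(r) is already established, so O(u).
Premises 1, 2, 8, 9, 10 do not contribute to this derivation.
So O(u) holds, i.e. F(not u). The claim follows.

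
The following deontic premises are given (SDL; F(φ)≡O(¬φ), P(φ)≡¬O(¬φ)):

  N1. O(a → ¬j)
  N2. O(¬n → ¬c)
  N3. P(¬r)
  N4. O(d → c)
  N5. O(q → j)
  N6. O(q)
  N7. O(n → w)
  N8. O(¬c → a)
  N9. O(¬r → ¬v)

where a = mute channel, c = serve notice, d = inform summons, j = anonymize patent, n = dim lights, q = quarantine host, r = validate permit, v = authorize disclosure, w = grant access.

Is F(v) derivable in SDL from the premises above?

No

Premise 9 is O(¬r → ¬v), but O(¬r) is not derivable from the premises (the permission P(¬r) asserts only ¬O(r), not O(¬r)), so it does not yield O(¬v).
No other premise forces O(¬v). An ideal world satisfying every premise can still have v true, so F(v) is not derivable.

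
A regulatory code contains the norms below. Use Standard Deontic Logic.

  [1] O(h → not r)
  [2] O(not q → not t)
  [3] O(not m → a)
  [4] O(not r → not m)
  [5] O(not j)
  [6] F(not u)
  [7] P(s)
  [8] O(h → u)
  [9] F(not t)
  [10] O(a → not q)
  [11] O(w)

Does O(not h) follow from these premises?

Yes

Premise 9 is F(not t), i.e. O(t).
The contrapositive of premise 2 (O(not q → not t)) is O(t → q), and O(t) is already established, so O(q).
Premise 10 is O(a → not q); contrapositively O(q → not a). Since O(q) holds, K gives O(not a).
The contrapositive of premise 3 (O(not m → a)) is O(not a → m), and O(not a) is already established, so O(m).
Premise 4 is O(not r → not m); contrapositively O(m → r). Since O(m) holds, K gives O(r).
Premise 1, O(h → not r), contraposes to O(r → not h); with O(r) we get O(not h).
Premises 5, 6, 7, 8, 11 do not contribute to this derivation.
So O(not h) follows.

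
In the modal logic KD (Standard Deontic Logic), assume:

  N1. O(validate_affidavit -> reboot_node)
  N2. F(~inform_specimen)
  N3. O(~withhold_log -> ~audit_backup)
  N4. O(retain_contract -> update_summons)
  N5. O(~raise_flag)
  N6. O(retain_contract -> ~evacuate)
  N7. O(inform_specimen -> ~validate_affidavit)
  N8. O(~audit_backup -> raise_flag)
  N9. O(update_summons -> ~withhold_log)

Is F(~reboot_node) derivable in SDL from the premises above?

No

Premise 1 is O(validate_affidavit -> reboot_node), but O(validate_affidavit) is not derivable from the premises, so it does not yield O(reboot_node).
No other premise forces O(reboot_node). An ideal world satisfying every premise can still have ~reboot_node true, so F(~reboot_node) is not derivable.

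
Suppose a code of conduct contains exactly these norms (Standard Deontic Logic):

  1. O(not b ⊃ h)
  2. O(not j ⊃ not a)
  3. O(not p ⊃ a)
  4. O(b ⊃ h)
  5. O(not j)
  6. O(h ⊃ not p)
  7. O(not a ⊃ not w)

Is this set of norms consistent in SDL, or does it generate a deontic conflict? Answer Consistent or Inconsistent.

By case analysis on not b: premise 1 gives O(not b ⊃ h) and premise 4 gives O(b ⊃ h), so O(h) either way.
Applying K to premise 6 (O(h ⊃ not p)) and O(h) yields O(not p).
Premise 3 is O(not p ⊃ a); since O(not p), deontic closure gives O(a).
Premise 2 is O(not j ⊃ not a); contrapositively O(a ⊃ j). Since O(a) holds, K gives O(j).
Yet premise 5 states O(not j).
We now have both O(j) and O(not j) — j is simultaneously obligatory and forbidden, violating the D-axiom.

Inconsistent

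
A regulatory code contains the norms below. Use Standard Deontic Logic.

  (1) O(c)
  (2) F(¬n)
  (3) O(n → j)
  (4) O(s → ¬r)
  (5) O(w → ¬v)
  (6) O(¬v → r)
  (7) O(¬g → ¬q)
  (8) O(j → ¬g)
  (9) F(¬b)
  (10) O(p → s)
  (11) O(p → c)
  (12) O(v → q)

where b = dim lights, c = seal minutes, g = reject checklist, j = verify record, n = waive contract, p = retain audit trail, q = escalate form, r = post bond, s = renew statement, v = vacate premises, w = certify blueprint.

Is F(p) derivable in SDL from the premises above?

Premise 2 is F(¬n), i.e. O(n).
With premise 3, O(n → j), the K-axiom yields O(j).
With premise 8, O(j → ¬g), the K-axiom yields O(¬g).
Premise 7 is O(¬g → ¬q); since O(¬g), deontic closure gives O(¬q).
Premise 12 is O(v → q); contrapositively O(¬q → ¬v). Since O(¬q) holds, K gives O(¬v).
Applying K to premise 6 (O(¬v → r)) and O(¬v) yields O(r).
The contrapositive of premise 4 (O(s → ¬r)) is O(r → ¬s), and O(r) is already established, so O(¬s).
The contrapositive of premise 10 (O(p → s)) is O(¬s → ¬p), and O(¬s) is already established, so O(¬p).
Premises 1, 5, 9, 11 do not contribute to this derivation.
So O(¬p) holds, i.e. F(p). The claim follows.

Yes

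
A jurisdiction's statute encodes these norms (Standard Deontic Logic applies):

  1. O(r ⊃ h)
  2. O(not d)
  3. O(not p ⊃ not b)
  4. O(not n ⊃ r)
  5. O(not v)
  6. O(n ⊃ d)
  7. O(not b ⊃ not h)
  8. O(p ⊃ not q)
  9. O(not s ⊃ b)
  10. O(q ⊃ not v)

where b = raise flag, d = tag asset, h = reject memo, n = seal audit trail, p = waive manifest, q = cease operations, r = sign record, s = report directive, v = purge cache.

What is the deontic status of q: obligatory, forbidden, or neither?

Forbidden

Premise 2 states O(not d) outright.
Premise 6 is O(n ⊃ d); contrapositively O(not d ⊃ not n). Since O(not d) holds, K gives O(not n).
Premise 4 is O(not n ⊃ r); since O(not n), deontic closure gives O(r).
Applying K to premise 1 (O(r ⊃ h)) and O(r) yields O(h).
The contrapositive of premise 7 (O(not b ⊃ not h)) is O(h ⊃ b), and O(h) is already established, so O(b).
Premise 3, O(not p ⊃ not b), contraposes to O(b ⊃ p); with O(b) we get O(p).
From O(p) and premise 8, O(p ⊃ not q), we obtain O(not q).
Premises 5, 9, 10 do not contribute to this derivation.
Thus O(not q), which is F(q): q is forbidden.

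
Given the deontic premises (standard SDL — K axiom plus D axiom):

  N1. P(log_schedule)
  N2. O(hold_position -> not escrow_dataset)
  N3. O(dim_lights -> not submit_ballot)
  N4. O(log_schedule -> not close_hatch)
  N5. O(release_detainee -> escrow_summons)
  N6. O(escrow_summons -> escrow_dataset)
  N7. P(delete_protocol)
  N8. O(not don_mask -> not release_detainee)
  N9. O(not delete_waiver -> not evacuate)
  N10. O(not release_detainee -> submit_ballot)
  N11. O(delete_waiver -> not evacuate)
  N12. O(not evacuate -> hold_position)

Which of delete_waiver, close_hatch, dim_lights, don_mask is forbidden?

dim_lights

Premises 9 and 11 cover both cases: O(not delete_waiver -> not evacuate) and O(delete_waiver -> not evacuate). Since not delete_waiver ∨ delete_waiver is a tautology, O(not evacuate) follows.
With premise 12, O(not evacuate -> hold_position), the K-axiom yields O(hold_position).
Applying K to premise 2 (O(hold_position -> not escrow_dataset)) and O(hold_position) yields O(not escrow_dataset).
The contrapositive of premise 6 (O(escrow_summons -> escrow_dataset)) is O(not escrow_dataset -> not escrow_summons), and O(not escrow_dataset) is already established, so O(not escrow_summons).
Premise 5 is O(release_detainee -> escrow_summons); contrapositively O(not escrow_summons -> not release_detainee). Since O(not escrow_summons) holds, K gives O(not release_detainee).
With premise 10, O(not release_detainee -> submit_ballot), the K-axiom yields O(submit_ballot).
Premise 3, O(dim_lights -> not submit_ballot), contraposes to O(submit_ballot -> not dim_lights); with O(submit_ballot) we get O(not dim_lights).
So O(not dim_lights) holds, i.e. dim_lights is forbidden. None of the other listed options is forbidden under the premises.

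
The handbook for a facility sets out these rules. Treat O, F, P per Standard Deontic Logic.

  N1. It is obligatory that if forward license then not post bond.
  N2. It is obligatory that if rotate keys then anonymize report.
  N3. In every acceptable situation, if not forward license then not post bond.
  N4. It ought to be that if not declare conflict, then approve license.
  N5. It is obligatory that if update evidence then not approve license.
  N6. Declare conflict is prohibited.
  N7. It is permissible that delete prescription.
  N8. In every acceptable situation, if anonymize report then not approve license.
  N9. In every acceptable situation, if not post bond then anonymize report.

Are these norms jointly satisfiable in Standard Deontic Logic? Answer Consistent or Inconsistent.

Inconsistent

Premises 1 and 3 are O(forward_license → ¬post_bond) and O(¬forward_license → ¬post_bond); every ideal world satisfies forward_license or ¬forward_license, so in either case ¬post_bond holds — hence O(¬post_bond).
From O(¬post_bond) and premise 9, O(¬post_bond → anonymize_report), we obtain O(anonymize_report).
From O(anonymize_report) and premise 8, O(anonymize_report → ¬approve_license), we obtain O(¬approve_license).
Premise 4 is O(¬declare_conflict → approve_license); contrapositively O(¬approve_license → declare_conflict). Since O(¬approve_license) holds, K gives O(declare_conflict).
But premise 6, F(declare_conflict), means O(¬declare_conflict).
We now have both O(declare_conflict) and O(¬declare_conflict) — declare_conflict is simultaneously obligatory and forbidden, violating the D-axiom.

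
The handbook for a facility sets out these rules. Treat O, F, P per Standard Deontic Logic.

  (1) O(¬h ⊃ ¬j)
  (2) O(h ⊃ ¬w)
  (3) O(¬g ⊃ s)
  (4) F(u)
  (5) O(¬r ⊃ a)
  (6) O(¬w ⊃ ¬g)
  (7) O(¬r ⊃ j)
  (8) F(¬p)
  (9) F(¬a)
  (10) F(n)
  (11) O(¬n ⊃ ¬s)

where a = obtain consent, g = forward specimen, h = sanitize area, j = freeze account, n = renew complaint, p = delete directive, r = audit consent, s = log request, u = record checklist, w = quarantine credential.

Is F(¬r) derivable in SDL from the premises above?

Yes

Premise 10 is F(n), i.e. O(¬n).
From O(¬n) and premise 11, O(¬n ⊃ ¬s), we obtain O(¬s).
Premise 3, O(¬g ⊃ s), contraposes to O(¬s ⊃ g); with O(¬s) we get O(g).
Premise 6, O(¬w ⊃ ¬g), contraposes to O(g ⊃ w); with O(g) we get O(w).
Premise 2 is O(h ⊃ ¬w); contrapositively O(w ⊃ ¬h). Since O(w) holds, K gives O(¬h).
Premise 1 is O(¬h ⊃ ¬j); since O(¬h), deontic closure gives O(¬j).
Premise 7 is O(¬r ⊃ j); contrapositively O(¬j ⊃ r). Since O(¬j) holds, K gives O(r).
Premises 4, 5, 8, 9 do not contribute to this derivation.
So O(r) holds, i.e. F(¬r). The claim follows.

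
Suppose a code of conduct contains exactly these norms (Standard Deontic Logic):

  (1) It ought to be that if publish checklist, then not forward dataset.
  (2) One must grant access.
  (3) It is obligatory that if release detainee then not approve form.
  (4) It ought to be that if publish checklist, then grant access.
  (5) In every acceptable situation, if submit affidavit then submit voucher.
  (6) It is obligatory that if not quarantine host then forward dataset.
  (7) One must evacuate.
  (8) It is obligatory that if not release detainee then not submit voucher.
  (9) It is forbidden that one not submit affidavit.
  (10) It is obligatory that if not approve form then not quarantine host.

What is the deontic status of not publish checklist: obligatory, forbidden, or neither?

Obligatory

Premise 9, F(¬submit_affidavit), is equivalent to O(submit_affidavit).
Premise 5 is O(submit_affidavit → submit_voucher); since O(submit_affidavit), deontic closure gives O(submit_voucher).
The contrapositive of premise 8 (O(¬release_detainee → ¬submit_voucher)) is O(submit_voucher → release_detainee), and O(submit_voucher) is already established, so O(release_detainee).
From O(release_detainee) and premise 3, O(release_detainee → ¬approve_form), we obtain O(¬approve_form).
Premise 10 is O(¬approve_form → ¬quarantine_host); since O(¬approve_form), deontic closure gives O(¬quarantine_host).
With premise 6, O(¬quarantine_host → forward_dataset), the K-axiom yields O(forward_dataset).
Premise 1, O(publish_checklist → ¬forward_dataset), contraposes to O(forward_dataset → ¬publish_checklist); with O(forward_dataset) we get O(¬publish_checklist).
Premises 2, 4, 7 do not contribute to this derivation.
Hence ¬publish_checklist is obligatory.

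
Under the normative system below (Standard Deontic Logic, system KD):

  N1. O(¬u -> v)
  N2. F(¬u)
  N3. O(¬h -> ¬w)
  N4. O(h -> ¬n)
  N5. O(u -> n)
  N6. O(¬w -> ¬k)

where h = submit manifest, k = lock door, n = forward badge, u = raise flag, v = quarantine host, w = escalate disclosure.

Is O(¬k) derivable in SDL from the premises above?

Yes

Premise 2, F(¬u), is equivalent to O(u).
Premise 5 is O(u -> n); since O(u), deontic closure gives O(n).
The contrapositive of premise 4 (O(h -> ¬n)) is O(n -> ¬h), and O(n) is already established, so O(¬h).
Applying K to premise 3 (O(¬h -> ¬w)) and O(¬h) yields O(¬w).
From O(¬w) and premise 6, O(¬w -> ¬k), we obtain O(¬k).
Premise 1 does not contribute to this derivation.
So O(¬k) follows.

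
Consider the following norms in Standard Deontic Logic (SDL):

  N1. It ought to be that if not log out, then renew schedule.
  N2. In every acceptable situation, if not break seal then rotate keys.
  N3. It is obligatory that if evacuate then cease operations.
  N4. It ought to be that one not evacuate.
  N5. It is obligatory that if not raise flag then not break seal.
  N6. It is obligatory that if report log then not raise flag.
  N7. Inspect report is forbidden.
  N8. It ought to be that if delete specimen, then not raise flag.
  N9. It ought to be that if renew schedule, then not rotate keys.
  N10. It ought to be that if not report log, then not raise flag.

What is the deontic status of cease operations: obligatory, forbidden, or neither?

Neither

Premise 3 is O(evacuate → cease_operations), but O(evacuate) is not derivable from the premises, so it does not yield O(cease_operations).
No premise or chain of K-axiom applications forces O(cease_operations), and none forces O(¬cease_operations). So cease_operations is neither obligatory nor forbidden under these norms.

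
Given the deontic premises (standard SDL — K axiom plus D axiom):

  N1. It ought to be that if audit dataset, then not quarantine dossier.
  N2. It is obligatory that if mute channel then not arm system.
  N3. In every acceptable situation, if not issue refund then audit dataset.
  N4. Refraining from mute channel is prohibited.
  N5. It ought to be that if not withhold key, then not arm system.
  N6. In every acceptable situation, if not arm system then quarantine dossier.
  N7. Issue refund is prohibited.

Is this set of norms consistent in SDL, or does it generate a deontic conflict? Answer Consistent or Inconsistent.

F(¬mute_channel) at premise 4 means O(mute_channel).
From O(mute_channel) and premise 2, O(mute_channel → ¬arm_system), we obtain O(¬arm_system).
Premise 6 is O(¬arm_system → quarantine_dossier); since O(¬arm_system), deontic closure gives O(quarantine_dossier).
Premise 1, O(audit_dataset → ¬quarantine_dossier), contraposes to O(quarantine_dossier → ¬audit_dataset); with O(quarantine_dossier) we get O(¬audit_dataset).
Premise 3, O(¬issue_refund → audit_dataset), contraposes to O(¬audit_dataset → issue_refund); with O(¬audit_dataset) we get O(issue_refund).
Yet premise 7 is F(issue_refund), i.e. O(¬issue_refund).
We now have both O(issue_refund) and O(¬issue_refund) — issue_refund is simultaneously obligatory and forbidden, violating the D-axiom.

Inconsistent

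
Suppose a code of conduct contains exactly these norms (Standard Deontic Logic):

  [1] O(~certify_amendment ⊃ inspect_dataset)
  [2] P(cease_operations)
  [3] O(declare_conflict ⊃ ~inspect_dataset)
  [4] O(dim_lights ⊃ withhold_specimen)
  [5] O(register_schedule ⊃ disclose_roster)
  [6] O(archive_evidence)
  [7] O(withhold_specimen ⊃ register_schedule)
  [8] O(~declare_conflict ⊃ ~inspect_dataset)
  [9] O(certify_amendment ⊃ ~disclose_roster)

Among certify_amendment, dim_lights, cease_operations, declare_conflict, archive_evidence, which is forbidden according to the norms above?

By case analysis on ~declare_conflict: premise 8 gives O(~declare_conflict ⊃ ~inspect_dataset) and premise 3 gives O(declare_conflict ⊃ ~inspect_dataset), so O(~inspect_dataset) either way.
Premise 1 is O(~certify_amendment ⊃ inspect_dataset); contrapositively O(~inspect_dataset ⊃ certify_amendment). Since O(~inspect_dataset) holds, K gives O(certify_amendment).
With premise 9, O(certify_amendment ⊃ ~disclose_roster), the K-axiom yields O(~disclose_roster).
The contrapositive of premise 5 (O(register_schedule ⊃ disclose_roster)) is O(~disclose_roster ⊃ ~register_schedule), and O(~disclose_roster) is already established, so O(~register_schedule).
The contrapositive of premise 7 (O(withhold_specimen ⊃ register_schedule)) is O(~register_schedule ⊃ ~withhold_specimen), and O(~register_schedule) is already established, so O(~withhold_specimen).
Premise 4, O(dim_lights ⊃ withhold_specimen), contraposes to O(~withhold_specimen ⊃ ~dim_lights); with O(~withhold_specimen) we get O(~dim_lights).
So O(~dim_lights) holds, i.e. dim_lights is forbidden. None of the other listed options is forbidden under the premises.

dim_lights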